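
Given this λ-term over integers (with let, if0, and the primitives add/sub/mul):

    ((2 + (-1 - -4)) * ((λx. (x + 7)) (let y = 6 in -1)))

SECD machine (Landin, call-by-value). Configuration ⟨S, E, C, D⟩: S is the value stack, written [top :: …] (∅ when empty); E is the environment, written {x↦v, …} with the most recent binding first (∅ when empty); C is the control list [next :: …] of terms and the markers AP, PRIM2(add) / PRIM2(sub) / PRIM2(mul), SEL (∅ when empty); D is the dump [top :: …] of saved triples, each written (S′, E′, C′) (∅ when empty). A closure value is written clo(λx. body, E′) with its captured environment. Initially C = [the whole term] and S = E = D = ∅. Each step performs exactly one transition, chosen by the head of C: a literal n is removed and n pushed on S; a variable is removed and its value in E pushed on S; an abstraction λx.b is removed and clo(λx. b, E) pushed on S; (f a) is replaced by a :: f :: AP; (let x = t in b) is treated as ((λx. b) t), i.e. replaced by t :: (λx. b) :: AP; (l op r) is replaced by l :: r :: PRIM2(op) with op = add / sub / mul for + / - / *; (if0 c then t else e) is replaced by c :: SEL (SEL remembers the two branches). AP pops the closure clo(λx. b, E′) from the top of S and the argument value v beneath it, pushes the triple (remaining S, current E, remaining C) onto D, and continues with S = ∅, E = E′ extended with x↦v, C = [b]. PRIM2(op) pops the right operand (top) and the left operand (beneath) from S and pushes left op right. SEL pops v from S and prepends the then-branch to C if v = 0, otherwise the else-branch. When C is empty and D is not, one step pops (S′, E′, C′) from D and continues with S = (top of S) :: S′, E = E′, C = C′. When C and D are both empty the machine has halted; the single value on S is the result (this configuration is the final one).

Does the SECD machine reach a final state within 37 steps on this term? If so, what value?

t=0: [S=∅ | E=∅ | C=[((2 + (-1 - -4)) * ((λx. (x + 7)) (let y = 6 in -1)))] | D=∅]
t=1: [S=∅ | E=∅ | C=[(2 + (-1 - -4)) :: ((λx. (x + 7)) (let y = 6 in -1)) :: PRIM2(mul)] | D=∅]
t=2: [S=∅ | E=∅ | C=[2 :: (-1 - -4) :: PRIM2(add) :: ((λx. (x + 7)) (let y = 6 in -1)) :: PRIM2(mul)] | D=∅]
t=3: [S=[2] | E=∅ | C=[(-1 - -4) :: PRIM2(add) :: ((λx. (x + 7)) (let y = 6 in -1)) :: PRIM2(mul)] | D=∅]
t=4: [S=[2] | E=∅ | C=[-1 :: -4 :: PRIM2(sub) :: PRIM2(add) :: ((λx. (x + 7)) (let y = 6 in -1)) :: PRIM2(mul)] | D=∅]
t=5: [S=[-1 :: 2] | E=∅ | C=[-4 :: PRIM2(sub) :: PRIM2(add) :: ((λx. (x + 7)) (let y = 6 in -1)) :: PRIM2(mul)] | D=∅]
t=6: [S=[-4 :: -1 :: 2] | E=∅ | C=[PRIM2(sub) :: PRIM2(add) :: ((λx. (x + 7)) (let y = 6 in -1)) :: PRIM2(mul)] | D=∅]
t=7: [S=[3 :: 2] | E=∅ | C=[PRIM2(add) :: ((λx. (x + 7)) (let y = 6 in -1)) :: PRIM2(mul)] | D=∅]
t=8: [S=[5] | E=∅ | C=[((λx. (x + 7)) (let y = 6 in -1)) :: PRIM2(mul)] | D=∅]
t=9: [S=[5] | E=∅ | C=[(let y = 6 in -1) :: (λx. (x + 7)) :: AP :: PRIM2(mul)] | D=∅]
t=10: [S=[5] | E=∅ | C=[6 :: (λy. -1) :: AP :: (λx. (x + 7)) :: AP :: PRIM2(mul)] | D=∅]
t=11: [S=[6 :: 5] | E=∅ | C=[(λy. -1) :: AP :: (λx. (x + 7)) :: AP :: PRIM2(mul)] | D=∅]
t=12: [S=[clo(λy. -1, ∅) :: 6 :: 5] | E=∅ | C=[AP :: (λx. (x + 7)) :: AP :: PRIM2(mul)] | D=∅]
t=13: [S=∅ | E={y↦6} | C=[-1] | D=[([5], ∅, [(λx. (x + 7)) :: AP :: PRIM2(mul)])]]
t=14: [S=[-1] | E={y↦6} | C=∅ | D=[([5], ∅, [(λx. (x + 7)) :: AP :: PRIM2(mul)])]]
t=15: [S=[-1 :: 5] | E=∅ | C=[(λx. (x + 7)) :: AP :: PRIM2(mul)] | D=∅]
t=16: [S=[clo(λx. (x + 7), ∅) :: -1 :: 5] | E=∅ | C=[AP :: PRIM2(mul)] | D=∅]
t=17: [S=∅ | E={x↦-1} | C=[(x + 7)] | D=[([5], ∅, [PRIM2(mul)])]]
t=18: [S=∅ | E={x↦-1} | C=[x :: 7 :: PRIM2(add)] | D=[([5], ∅, [PRIM2(mul)])]]
t=19: [S=[-1] | E={x↦-1} | C=[7 :: PRIM2(add)] | D=[([5], ∅, [PRIM2(mul)])]]
t=20: [S=[7 :: -1] | E={x↦-1} | C=[PRIM2(add)] | D=[([5], ∅, [PRIM2(mul)])]]
t=21: [S=[6] | E={x↦-1} | C=∅ | D=[([5], ∅, [PRIM2(mul)])]]
t=22: [S=[6 :: 5] | E=∅ | C=[PRIM2(mul)] | D=∅]
t=23: [S=[30] | E=∅ | C=∅ | D=∅]
→ final value 30

Answer: 30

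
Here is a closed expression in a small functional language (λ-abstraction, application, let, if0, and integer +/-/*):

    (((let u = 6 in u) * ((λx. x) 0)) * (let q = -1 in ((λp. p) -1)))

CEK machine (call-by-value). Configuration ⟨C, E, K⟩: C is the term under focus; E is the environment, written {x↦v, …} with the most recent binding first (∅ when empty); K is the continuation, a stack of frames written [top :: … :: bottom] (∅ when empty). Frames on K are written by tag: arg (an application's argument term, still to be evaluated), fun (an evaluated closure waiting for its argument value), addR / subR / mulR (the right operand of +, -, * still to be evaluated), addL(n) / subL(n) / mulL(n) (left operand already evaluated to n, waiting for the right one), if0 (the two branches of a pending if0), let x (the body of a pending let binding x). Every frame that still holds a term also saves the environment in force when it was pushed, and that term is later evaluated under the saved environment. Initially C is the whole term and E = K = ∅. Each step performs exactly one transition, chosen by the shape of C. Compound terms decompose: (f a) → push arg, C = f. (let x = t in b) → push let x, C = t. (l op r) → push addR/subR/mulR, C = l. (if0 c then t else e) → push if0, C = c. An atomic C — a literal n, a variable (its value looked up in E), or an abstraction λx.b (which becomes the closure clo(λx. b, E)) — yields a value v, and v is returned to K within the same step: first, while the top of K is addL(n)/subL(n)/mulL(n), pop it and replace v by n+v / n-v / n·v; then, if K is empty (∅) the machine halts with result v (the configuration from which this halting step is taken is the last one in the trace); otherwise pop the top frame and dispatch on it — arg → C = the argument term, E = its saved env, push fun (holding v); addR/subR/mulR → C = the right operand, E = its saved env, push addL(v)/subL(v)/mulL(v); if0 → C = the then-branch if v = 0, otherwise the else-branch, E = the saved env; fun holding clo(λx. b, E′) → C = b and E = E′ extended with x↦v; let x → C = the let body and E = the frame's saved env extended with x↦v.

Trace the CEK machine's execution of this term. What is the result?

[0] <C=(((let u = 6 in u) * ((λx. x) 0)) * (let q = -1 in ((λp. p) -1))), E=∅, K=∅>
[1] <C=((let u = 6 in u) * ((λx. x) 0)), E=∅, K=[mulR]>
[2] <C=(let u = 6 in u), E=∅, K=[mulR :: mulR]>
[3] <C=6, E=∅, K=[let u :: mulR :: mulR]>
[4] <C=u, E={u↦6}, K=[mulR :: mulR]>
[5] <C=((λx. x) 0), E=∅, K=[mulL(6) :: mulR]>
[6] <C=(λx. x), E=∅, K=[arg :: mulL(6) :: mulR]>
[7] <C=0, E=∅, K=[fun :: mulL(6) :: mulR]>
[8] <C=x, E={x↦0}, K=[mulL(6) :: mulR]>
[9] <C=(let q = -1 in ((λp. p) -1)), E=∅, K=[mulL(0)]>
[10] <C=-1, E=∅, K=[let q :: mulL(0)]>
[11] <C=((λp. p) -1), E={q↦-1}, K=[mulL(0)]>
[12] <C=(λp. p), E={q↦-1}, K=[arg :: mulL(0)]>
[13] <C=-1, E={q↦-1}, K=[fun :: mulL(0)]>
[14] <C=p, E={p↦-1, q↦-1}, K=[mulL(0)]>
→ final value 0

Answer: 0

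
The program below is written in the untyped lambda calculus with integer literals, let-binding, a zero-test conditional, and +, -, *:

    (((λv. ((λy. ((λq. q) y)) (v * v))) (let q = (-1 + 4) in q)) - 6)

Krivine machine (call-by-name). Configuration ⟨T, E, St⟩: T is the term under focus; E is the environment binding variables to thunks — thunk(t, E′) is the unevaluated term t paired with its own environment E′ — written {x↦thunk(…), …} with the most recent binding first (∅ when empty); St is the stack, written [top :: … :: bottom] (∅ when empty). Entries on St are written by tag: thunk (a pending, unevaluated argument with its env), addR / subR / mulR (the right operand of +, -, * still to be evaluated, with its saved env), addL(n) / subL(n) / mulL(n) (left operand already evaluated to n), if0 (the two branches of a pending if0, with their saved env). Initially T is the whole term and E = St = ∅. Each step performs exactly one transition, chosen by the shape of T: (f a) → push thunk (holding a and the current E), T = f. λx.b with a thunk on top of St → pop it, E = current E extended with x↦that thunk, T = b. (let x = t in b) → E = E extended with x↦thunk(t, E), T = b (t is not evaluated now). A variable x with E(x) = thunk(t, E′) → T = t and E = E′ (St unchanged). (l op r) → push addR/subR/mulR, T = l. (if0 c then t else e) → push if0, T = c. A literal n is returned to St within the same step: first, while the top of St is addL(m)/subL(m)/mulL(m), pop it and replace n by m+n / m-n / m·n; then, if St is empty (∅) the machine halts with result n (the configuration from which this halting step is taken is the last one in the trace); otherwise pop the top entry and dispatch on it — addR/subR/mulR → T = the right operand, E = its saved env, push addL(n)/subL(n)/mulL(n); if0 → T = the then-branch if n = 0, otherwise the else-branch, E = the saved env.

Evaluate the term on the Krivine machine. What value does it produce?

Answer: 3

Machine steps:
step 0: <T=(((λv. ((λy. ((λq. q) y)) (v * v))) (let q = (-1 + 4) in q)) - 6), E=∅, St=∅>
step 1: <T=((λv. ((λy. ((λq. q) y)) (v * v))) (let q = (-1 + 4) in q)), E=∅, St=[subR]>
step 2: <T=(λv. ((λy. ((λq. q) y)) (v * v))), E=∅, St=[thunk :: subR]>
step 3: <T=((λy. ((λq. q) y)) (v * v)), E={v↦thunk((let q = (-1 + 4) in q), ∅)}, St=[subR]>
step 4: <T=(λy. ((λq. q) y)), E={v↦thunk((let q = (-1 + 4) in q), ∅)}, St=[thunk :: subR]>
step 5: <T=((λq. q) y), E={y↦thunk((v * v), {v↦thunk((let q = (-1 + 4) in q), ∅)}), v↦thunk((let q = (-1 + 4) in q), ∅)}, St=[subR]>
step 6: <T=(λq. q), E={y↦thunk((v * v), {v↦thunk((let q = (-1 + 4) in q), ∅)}), v↦thunk((let q = (-1 + 4) in q), ∅)}, St=[thunk :: subR]>
step 7: <T=q, E={q↦thunk(y, {y↦thunk((v * v), {v↦thunk((let q = (-1 + 4) in q), ∅)}), v↦thunk((let q = (-1 + 4) in q), ∅)}), y↦thunk((v * v), {v↦thunk((let q = (-1 + 4) in q), ∅)}), v↦thunk((let q = (-1 + 4) in q), ∅)}, St=[subR]>
step 8: <T=y, E={y↦thunk((v * v), {v↦thunk((let q = (-1 + 4) in q), ∅)}), v↦thunk((let q = (-1 + 4) in q), ∅)}, St=[subR]>
step 9: <T=(v * v), E={v↦thunk((let q = (-1 + 4) in q), ∅)}, St=[subR]>
step 10: <T=v, E={v↦thunk((let q = (-1 + 4) in q), ∅)}, St=[mulR :: subR]>
step 11: <T=(let q = (-1 + 4) in q), E=∅, St=[mulR :: subR]>
step 12: <T=q, E={q↦thunk((-1 + 4), ∅)}, St=[mulR :: subR]>
step 13: <T=(-1 + 4), E=∅, St=[mulR :: subR]>
step 14: <T=-1, E=∅, St=[addR :: mulR :: subR]>
step 15: <T=4, E=∅, St=[addL(-1) :: mulR :: subR]>
step 16: <T=v, E={v↦thunk((let q = (-1 + 4) in q), ∅)}, St=[mulL(3) :: subR]>
step 17: <T=(let q = (-1 + 4) in q), E=∅, St=[mulL(3) :: subR]>
step 18: <T=q, E={q↦thunk((-1 + 4), ∅)}, St=[mulL(3) :: subR]>
step 19: <T=(-1 + 4), E=∅, St=[mulL(3) :: subR]>
step 20: <T=-1, E=∅, St=[addR :: mulL(3) :: subR]>
step 21: <T=4, E=∅, St=[addL(-1) :: mulL(3) :: subR]>
step 22: <T=6, E=∅, St=[subL(9)]>
→ final value 3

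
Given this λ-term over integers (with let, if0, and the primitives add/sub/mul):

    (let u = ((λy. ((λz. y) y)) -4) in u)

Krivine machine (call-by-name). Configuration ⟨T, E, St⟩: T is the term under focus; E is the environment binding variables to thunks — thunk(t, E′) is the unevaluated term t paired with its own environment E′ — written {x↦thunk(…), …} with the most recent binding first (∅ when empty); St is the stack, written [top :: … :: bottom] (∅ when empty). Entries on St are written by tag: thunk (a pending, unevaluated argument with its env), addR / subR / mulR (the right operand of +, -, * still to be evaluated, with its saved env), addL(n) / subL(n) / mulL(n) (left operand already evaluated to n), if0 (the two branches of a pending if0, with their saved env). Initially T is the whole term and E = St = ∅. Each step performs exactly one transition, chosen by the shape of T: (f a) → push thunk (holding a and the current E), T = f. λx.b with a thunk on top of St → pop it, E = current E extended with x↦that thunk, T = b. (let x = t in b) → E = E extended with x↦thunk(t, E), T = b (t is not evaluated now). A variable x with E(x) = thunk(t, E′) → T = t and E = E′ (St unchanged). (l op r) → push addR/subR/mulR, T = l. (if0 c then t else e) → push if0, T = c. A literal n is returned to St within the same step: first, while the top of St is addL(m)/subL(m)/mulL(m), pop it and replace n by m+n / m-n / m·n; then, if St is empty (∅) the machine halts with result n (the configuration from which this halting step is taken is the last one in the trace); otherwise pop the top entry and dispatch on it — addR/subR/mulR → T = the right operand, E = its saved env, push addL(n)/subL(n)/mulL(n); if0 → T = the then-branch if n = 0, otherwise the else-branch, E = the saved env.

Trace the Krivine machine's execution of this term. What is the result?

Answer: -4

Execution trace:
0. <T=(let u = ((λy. ((λz. y) y)) -4) in u), E=∅, St=∅>
1. <T=u, E={u↦thunk(((λy. ((λz. y) y)) -4), ∅)}, St=∅>
2. <T=((λy. ((λz. y) y)) -4), E=∅, St=∅>
3. <T=(λy. ((λz. y) y)), E=∅, St=[thunk]>
4. <T=((λz. y) y), E={y↦thunk(-4, ∅)}, St=∅>
5. <T=(λz. y), E={y↦thunk(-4, ∅)}, St=[thunk]>
6. <T=y, E={z↦thunk(y, {y↦thunk(-4, ∅)}), y↦thunk(-4, ∅)}, St=∅>
7. <T=-4, E=∅, St=∅>
→ final value -4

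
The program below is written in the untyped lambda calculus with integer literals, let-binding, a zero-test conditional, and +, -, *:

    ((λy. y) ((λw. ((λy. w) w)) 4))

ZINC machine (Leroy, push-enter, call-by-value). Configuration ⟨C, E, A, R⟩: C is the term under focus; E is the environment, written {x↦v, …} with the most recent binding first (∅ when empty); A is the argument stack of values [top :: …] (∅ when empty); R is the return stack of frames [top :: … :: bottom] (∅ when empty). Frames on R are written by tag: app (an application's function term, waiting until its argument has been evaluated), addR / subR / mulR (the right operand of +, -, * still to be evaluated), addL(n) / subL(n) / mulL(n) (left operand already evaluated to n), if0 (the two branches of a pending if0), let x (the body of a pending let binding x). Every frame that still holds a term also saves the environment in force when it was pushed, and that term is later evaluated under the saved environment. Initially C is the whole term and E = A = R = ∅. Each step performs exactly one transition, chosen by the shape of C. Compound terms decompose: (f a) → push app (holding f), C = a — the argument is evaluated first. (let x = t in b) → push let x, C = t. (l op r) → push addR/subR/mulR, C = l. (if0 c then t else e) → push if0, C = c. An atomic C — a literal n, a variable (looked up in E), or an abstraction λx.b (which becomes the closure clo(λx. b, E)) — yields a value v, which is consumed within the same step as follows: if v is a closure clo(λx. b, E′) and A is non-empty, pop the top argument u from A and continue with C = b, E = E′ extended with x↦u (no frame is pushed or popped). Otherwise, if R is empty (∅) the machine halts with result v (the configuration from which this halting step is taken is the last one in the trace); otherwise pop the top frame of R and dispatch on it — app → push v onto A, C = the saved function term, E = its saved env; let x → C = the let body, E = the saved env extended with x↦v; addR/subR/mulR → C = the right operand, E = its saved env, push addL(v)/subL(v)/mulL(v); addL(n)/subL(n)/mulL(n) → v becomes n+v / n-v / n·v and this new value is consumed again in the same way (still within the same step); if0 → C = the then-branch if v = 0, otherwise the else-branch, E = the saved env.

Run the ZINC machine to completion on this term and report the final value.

0. ⟨C=((λy. y) ((λw. ((λy. w) w)) 4)); E=∅; A=∅; R=∅⟩
1. ⟨C=((λw. ((λy. w) w)) 4); E=∅; A=∅; R=[app]⟩
2. ⟨C=4; E=∅; A=∅; R=[app :: app]⟩
3. ⟨C=(λw. ((λy. w) w)); E=∅; A=[4]; R=[app]⟩
4. ⟨C=((λy. w) w); E={w↦4}; A=∅; R=[app]⟩
5. ⟨C=w; E={w↦4}; A=∅; R=[app :: app]⟩
6. ⟨C=(λy. w); E={w↦4}; A=[4]; R=[app]⟩
7. ⟨C=w; E={y↦4, w↦4}; A=∅; R=[app]⟩
8. ⟨C=(λy. y); E=∅; A=[4]; R=∅⟩
9. ⟨C=y; E={y↦4}; A=∅; R=∅⟩
→ final value 4

Answer: 4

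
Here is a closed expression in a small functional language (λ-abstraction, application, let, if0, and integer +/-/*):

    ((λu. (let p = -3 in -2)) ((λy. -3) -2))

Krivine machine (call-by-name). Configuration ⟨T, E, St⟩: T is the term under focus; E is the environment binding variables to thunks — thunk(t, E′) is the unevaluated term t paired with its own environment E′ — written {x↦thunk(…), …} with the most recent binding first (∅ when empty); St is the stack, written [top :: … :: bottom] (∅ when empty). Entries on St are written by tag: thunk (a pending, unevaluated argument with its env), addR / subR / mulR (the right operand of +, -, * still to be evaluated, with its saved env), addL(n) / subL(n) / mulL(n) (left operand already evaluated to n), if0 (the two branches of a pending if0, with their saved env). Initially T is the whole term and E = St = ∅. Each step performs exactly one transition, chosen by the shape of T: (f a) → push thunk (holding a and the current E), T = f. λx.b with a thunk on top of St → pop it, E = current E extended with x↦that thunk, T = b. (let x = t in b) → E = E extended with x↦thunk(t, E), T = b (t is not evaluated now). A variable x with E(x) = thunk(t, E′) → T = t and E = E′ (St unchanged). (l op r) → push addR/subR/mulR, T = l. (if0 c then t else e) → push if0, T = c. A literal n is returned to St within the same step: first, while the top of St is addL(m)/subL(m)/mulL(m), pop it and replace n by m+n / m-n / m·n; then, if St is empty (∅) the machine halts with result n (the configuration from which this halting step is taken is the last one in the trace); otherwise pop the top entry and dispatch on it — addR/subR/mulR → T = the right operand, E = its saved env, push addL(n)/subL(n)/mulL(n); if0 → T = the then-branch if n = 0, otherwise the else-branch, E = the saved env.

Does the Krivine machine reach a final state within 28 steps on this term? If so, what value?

Answer: -2

Derivation:
0. <T=((λu. (let p = -3 in -2)) ((λy. -3) -2)), E=∅, St=∅>
1. <T=(λu. (let p = -3 in -2)), E=∅, St=[thunk]>
2. <T=(let p = -3 in -2), E={u↦thunk(((λy. -3) -2), ∅)}, St=∅>
3. <T=-2, E={p↦thunk(-3, {u↦thunk(((λy. -3) -2), ∅)}), u↦thunk(((λy. -3) -2), ∅)}, St=∅>
→ final value -2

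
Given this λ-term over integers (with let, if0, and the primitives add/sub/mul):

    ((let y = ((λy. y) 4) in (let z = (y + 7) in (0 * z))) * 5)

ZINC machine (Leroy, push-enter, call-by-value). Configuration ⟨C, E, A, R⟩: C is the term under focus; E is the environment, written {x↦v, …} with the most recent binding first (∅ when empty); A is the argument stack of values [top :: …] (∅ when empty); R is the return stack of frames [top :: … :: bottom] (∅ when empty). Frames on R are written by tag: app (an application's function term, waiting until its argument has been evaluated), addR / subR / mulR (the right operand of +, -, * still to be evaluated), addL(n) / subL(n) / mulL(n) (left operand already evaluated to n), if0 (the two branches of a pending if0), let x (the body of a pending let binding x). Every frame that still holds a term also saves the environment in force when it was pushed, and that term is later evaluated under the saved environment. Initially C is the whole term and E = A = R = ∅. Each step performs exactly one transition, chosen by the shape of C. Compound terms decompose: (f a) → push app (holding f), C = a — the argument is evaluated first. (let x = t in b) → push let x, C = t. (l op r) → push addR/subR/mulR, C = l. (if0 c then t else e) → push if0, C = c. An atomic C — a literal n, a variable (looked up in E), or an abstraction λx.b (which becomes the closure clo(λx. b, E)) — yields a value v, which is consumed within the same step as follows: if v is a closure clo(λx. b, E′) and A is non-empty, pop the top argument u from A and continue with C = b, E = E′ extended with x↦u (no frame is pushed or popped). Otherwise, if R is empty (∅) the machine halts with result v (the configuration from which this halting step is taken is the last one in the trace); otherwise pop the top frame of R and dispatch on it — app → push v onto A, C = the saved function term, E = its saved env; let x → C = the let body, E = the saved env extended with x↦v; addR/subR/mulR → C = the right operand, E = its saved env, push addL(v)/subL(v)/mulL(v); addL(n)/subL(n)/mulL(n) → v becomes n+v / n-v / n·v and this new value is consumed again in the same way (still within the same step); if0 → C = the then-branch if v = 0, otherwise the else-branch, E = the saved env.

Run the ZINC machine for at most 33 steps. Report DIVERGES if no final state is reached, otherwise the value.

t=0: <C=((let y = ((λy. y) 4) in (let z = (y + 7) in (0 * z))) * 5), E=∅, A=∅, R=∅>
t=1: <C=(let y = ((λy. y) 4) in (let z = (y + 7) in (0 * z))), E=∅, A=∅, R=[mulR]>
t=2: <C=((λy. y) 4), E=∅, A=∅, R=[let y :: mulR]>
t=3: <C=4, E=∅, A=∅, R=[app :: let y :: mulR]>
t=4: <C=(λy. y), E=∅, A=[4], R=[let y :: mulR]>
t=5: <C=y, E={y↦4}, A=∅, R=[let y :: mulR]>
t=6: <C=(let z = (y + 7) in (0 * z)), E={y↦4}, A=∅, R=[mulR]>
t=7: <C=(y + 7), E={y↦4}, A=∅, R=[let z :: mulR]>
t=8: <C=y, E={y↦4}, A=∅, R=[addR :: let z :: mulR]>
t=9: <C=7, E={y↦4}, A=∅, R=[addL(4) :: let z :: mulR]>
t=10: <C=(0 * z), E={z↦11, y↦4}, A=∅, R=[mulR]>
t=11: <C=0, E={z↦11, y↦4}, A=∅, R=[mulR :: mulR]>
t=12: <C=z, E={z↦11, y↦4}, A=∅, R=[mulL(0) :: mulR]>
t=13: <C=5, E=∅, A=∅, R=[mulL(0)]>
→ final value 0

Answer: 0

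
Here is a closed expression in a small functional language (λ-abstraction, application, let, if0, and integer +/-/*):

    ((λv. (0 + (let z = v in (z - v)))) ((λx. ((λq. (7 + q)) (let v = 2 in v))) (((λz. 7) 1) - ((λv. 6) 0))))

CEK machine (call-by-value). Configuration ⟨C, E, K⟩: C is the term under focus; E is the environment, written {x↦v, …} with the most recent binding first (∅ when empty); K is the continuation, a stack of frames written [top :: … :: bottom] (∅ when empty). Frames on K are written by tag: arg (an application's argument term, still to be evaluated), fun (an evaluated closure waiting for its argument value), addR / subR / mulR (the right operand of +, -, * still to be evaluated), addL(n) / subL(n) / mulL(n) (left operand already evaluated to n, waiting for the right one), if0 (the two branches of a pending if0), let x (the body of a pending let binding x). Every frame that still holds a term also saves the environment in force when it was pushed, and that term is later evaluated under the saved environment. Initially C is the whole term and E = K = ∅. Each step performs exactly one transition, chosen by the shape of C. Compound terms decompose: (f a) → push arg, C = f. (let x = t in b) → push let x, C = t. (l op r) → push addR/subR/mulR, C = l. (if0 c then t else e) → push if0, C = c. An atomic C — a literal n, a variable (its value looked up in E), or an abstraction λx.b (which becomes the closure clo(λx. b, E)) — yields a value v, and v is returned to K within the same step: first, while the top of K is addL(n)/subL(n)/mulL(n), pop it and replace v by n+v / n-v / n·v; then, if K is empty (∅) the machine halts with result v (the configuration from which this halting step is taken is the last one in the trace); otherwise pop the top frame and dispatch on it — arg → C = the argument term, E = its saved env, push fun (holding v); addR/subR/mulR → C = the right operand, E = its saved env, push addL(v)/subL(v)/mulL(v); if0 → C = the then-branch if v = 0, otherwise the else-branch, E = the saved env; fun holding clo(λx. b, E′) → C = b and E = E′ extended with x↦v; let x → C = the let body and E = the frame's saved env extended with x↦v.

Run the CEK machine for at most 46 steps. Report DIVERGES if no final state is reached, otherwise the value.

Answer: 0

Derivation:
step 0: <C=((λv. (0 + (let z = v in (z - v)))) ((λx. ((λq. (7 + q)) (let v = 2 in v))) (((λz. 7) 1) - ((λv. 6) 0)))), E=∅, K=∅>
step 1: <C=(λv. (0 + (let z = v in (z - v)))), E=∅, K=[arg]>
step 2: <C=((λx. ((λq. (7 + q)) (let v = 2 in v))) (((λz. 7) 1) - ((λv. 6) 0))), E=∅, K=[fun]>
step 3: <C=(λx. ((λq. (7 + q)) (let v = 2 in v))), E=∅, K=[arg :: fun]>
step 4: <C=(((λz. 7) 1) - ((λv. 6) 0)), E=∅, K=[fun :: fun]>
step 5: <C=((λz. 7) 1), E=∅, K=[subR :: fun :: fun]>
step 6: <C=(λz. 7), E=∅, K=[arg :: subR :: fun :: fun]>
step 7: <C=1, E=∅, K=[fun :: subR :: fun :: fun]>
step 8: <C=7, E={z↦1}, K=[subR :: fun :: fun]>
step 9: <C=((λv. 6) 0), E=∅, K=[subL(7) :: fun :: fun]>
step 10: <C=(λv. 6), E=∅, K=[arg :: subL(7) :: fun :: fun]>
step 11: <C=0, E=∅, K=[fun :: subL(7) :: fun :: fun]>
step 12: <C=6, E={v↦0}, K=[subL(7) :: fun :: fun]>
step 13: <C=((λq. (7 + q)) (let v = 2 in v)), E={x↦1}, K=[fun]>
step 14: <C=(λq. (7 + q)), E={x↦1}, K=[arg :: fun]>
step 15: <C=(let v = 2 in v), E={x↦1}, K=[fun :: fun]>
step 16: <C=2, E={x↦1}, K=[let v :: fun :: fun]>
step 17: <C=v, E={v↦2, x↦1}, K=[fun :: fun]>
step 18: <C=(7 + q), E={q↦2, x↦1}, K=[fun]>
step 19: <C=7, E={q↦2, x↦1}, K=[addR :: fun]>
step 20: <C=q, E={q↦2, x↦1}, K=[addL(7) :: fun]>
step 21: <C=(0 + (let z = v in (z - v))), E={v↦9}, K=∅>
step 22: <C=0, E={v↦9}, K=[addR]>
step 23: <C=(let z = v in (z - v)), E={v↦9}, K=[addL(0)]>
step 24: <C=v, E={v↦9}, K=[let z :: addL(0)]>
step 25: <C=(z - v), E={z↦9, v↦9}, K=[addL(0)]>
step 26: <C=z, E={z↦9, v↦9}, K=[subR :: addL(0)]>
step 27: <C=v, E={z↦9, v↦9}, K=[subL(9) :: addL(0)]>
→ final value 0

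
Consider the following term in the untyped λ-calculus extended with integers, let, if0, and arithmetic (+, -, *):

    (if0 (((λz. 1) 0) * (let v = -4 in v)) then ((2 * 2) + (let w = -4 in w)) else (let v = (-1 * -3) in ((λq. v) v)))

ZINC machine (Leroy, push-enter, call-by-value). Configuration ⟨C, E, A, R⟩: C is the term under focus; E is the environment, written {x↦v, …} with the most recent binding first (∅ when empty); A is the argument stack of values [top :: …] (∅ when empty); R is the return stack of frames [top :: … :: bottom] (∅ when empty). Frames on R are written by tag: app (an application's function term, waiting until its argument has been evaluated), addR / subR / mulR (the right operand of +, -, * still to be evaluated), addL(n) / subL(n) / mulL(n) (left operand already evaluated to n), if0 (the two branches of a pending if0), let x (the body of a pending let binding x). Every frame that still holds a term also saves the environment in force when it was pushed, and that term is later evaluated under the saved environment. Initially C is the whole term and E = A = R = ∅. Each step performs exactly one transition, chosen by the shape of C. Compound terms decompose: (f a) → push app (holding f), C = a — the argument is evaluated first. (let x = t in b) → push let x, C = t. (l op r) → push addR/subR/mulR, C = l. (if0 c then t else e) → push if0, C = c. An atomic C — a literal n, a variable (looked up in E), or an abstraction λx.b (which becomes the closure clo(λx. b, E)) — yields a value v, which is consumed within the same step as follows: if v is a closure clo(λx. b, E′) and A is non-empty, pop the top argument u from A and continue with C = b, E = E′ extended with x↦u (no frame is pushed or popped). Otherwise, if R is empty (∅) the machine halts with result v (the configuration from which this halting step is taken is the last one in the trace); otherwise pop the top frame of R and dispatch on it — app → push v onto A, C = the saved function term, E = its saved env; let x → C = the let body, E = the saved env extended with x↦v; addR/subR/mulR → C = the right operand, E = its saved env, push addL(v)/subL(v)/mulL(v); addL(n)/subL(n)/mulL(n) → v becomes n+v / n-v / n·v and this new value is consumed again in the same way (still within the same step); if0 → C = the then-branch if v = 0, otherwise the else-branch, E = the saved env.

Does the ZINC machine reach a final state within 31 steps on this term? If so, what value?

step 0: <C=(if0 (((λz. 1) 0) * (let v = -4 in v)) then ((2 * 2) + (let w = -4 in w)) else (let v = (-1 * -3) in ((λq. v) v))), E=∅, A=∅, R=∅>
step 1: <C=(((λz. 1) 0) * (let v = -4 in v)), E=∅, A=∅, R=[if0]>
step 2: <C=((λz. 1) 0), E=∅, A=∅, R=[mulR :: if0]>
step 3: <C=0, E=∅, A=∅, R=[app :: mulR :: if0]>
step 4: <C=(λz. 1), E=∅, A=[0], R=[mulR :: if0]>
step 5: <C=1, E={z↦0}, A=∅, R=[mulR :: if0]>
step 6: <C=(let v = -4 in v), E=∅, A=∅, R=[mulL(1) :: if0]>
step 7: <C=-4, E=∅, A=∅, R=[let v :: mulL(1) :: if0]>
step 8: <C=v, E={v↦-4}, A=∅, R=[mulL(1) :: if0]>
step 9: <C=(let v = (-1 * -3) in ((λq. v) v)), E=∅, A=∅, R=∅>
step 10: <C=(-1 * -3), E=∅, A=∅, R=[let v]>
step 11: <C=-1, E=∅, A=∅, R=[mulR :: let v]>
step 12: <C=-3, E=∅, A=∅, R=[mulL(-1) :: let v]>
step 13: <C=((λq. v) v), E={v↦3}, A=∅, R=∅>
step 14: <C=v, E={v↦3}, A=∅, R=[app]>
step 15: <C=(λq. v), E={v↦3}, A=[3], R=∅>
step 16: <C=v, E={q↦3, v↦3}, A=∅, R=∅>
→ final value 3

Answer: 3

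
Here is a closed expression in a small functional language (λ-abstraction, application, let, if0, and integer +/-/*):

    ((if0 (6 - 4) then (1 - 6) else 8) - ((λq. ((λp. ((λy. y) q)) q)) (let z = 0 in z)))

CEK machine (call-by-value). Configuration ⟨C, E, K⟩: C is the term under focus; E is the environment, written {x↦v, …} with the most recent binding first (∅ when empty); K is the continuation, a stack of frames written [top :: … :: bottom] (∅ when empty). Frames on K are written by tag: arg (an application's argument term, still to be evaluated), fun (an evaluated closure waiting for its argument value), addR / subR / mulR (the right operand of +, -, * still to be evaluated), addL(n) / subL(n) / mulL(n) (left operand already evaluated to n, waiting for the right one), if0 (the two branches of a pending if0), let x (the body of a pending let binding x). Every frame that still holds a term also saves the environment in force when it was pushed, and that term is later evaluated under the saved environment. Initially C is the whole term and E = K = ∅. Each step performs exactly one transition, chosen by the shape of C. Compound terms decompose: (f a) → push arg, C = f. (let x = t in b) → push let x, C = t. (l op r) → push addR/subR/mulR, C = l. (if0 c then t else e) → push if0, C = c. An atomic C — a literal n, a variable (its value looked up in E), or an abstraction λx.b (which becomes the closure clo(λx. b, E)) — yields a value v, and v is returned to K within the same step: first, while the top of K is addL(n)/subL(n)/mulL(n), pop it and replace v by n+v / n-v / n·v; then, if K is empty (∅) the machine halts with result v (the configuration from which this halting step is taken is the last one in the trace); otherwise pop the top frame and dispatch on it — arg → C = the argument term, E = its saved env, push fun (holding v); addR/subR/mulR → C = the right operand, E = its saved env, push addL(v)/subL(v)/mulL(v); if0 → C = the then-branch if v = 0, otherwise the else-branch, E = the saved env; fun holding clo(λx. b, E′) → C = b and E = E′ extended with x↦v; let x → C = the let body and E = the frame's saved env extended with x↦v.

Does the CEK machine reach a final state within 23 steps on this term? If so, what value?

Answer: 8

Derivation:
0. [C=((if0 (6 - 4) then (1 - 6) else 8) - ((λq. ((λp. ((λy. y) q)) q)) (let z = 0 in z))) | E=∅ | K=∅]
1. [C=(if0 (6 - 4) then (1 - 6) else 8) | E=∅ | K=[subR]]
2. [C=(6 - 4) | E=∅ | K=[if0 :: subR]]
3. [C=6 | E=∅ | K=[subR :: if0 :: subR]]
4. [C=4 | E=∅ | K=[subL(6) :: if0 :: subR]]
5. [C=8 | E=∅ | K=[subR]]
6. [C=((λq. ((λp. ((λy. y) q)) q)) (let z = 0 in z)) | E=∅ | K=[subL(8)]]
7. [C=(λq. ((λp. ((λy. y) q)) q)) | E=∅ | K=[arg :: subL(8)]]
8. [C=(let z = 0 in z) | E=∅ | K=[fun :: subL(8)]]
9. [C=0 | E=∅ | K=[let z :: fun :: subL(8)]]
10. [C=z | E={z↦0} | K=[fun :: subL(8)]]
11. [C=((λp. ((λy. y) q)) q) | E={q↦0} | K=[subL(8)]]
12. [C=(λp. ((λy. y) q)) | E={q↦0} | K=[arg :: subL(8)]]
13. [C=q | E={q↦0} | K=[fun :: subL(8)]]
14. [C=((λy. y) q) | E={p↦0, q↦0} | K=[subL(8)]]
15. [C=(λy. y) | E={p↦0, q↦0} | K=[arg :: subL(8)]]
16. [C=q | E={p↦0, q↦0} | K=[fun :: subL(8)]]
17. [C=y | E={y↦0, p↦0, q↦0} | K=[subL(8)]]
→ final value 8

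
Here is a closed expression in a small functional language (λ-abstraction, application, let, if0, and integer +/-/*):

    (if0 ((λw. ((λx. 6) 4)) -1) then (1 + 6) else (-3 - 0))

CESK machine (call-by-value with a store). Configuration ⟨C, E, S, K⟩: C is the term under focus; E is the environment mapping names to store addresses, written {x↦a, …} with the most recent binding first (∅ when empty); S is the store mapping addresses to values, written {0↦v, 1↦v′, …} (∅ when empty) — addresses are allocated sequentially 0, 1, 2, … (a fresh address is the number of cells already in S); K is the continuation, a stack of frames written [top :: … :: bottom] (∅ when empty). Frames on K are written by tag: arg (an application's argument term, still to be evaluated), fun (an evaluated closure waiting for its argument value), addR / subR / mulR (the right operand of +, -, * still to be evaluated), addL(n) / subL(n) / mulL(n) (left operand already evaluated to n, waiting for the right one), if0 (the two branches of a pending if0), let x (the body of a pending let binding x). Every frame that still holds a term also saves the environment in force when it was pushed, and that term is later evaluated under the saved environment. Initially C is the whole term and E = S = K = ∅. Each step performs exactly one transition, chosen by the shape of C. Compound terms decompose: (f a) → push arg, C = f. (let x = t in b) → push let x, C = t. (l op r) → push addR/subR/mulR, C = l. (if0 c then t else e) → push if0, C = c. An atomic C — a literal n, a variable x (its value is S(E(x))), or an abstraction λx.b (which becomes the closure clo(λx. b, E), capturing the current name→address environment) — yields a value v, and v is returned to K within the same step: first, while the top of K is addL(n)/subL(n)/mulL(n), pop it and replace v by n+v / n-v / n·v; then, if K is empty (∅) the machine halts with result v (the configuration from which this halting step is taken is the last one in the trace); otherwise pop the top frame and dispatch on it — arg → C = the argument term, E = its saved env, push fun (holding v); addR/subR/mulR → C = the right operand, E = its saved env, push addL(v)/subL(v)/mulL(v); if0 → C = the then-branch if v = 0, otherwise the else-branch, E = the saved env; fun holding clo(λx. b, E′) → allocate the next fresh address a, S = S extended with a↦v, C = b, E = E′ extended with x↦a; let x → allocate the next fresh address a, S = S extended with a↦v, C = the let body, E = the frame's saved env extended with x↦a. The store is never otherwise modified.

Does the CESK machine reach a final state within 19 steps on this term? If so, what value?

0. [C=(if0 ((λw. ((λx. 6) 4)) -1) then (1 + 6) else (-3 - 0)) | E=∅ | S=∅ | K=∅]
1. [C=((λw. ((λx. 6) 4)) -1) | E=∅ | S=∅ | K=[if0]]
2. [C=(λw. ((λx. 6) 4)) | E=∅ | S=∅ | K=[arg :: if0]]
3. [C=-1 | E=∅ | S=∅ | K=[fun :: if0]]
4. [C=((λx. 6) 4) | E={w↦0} | S={0↦-1} | K=[if0]]
5. [C=(λx. 6) | E={w↦0} | S={0↦-1} | K=[arg :: if0]]
6. [C=4 | E={w↦0} | S={0↦-1} | K=[fun :: if0]]
7. [C=6 | E={x↦1, w↦0} | S={0↦-1, 1↦4} | K=[if0]]
8. [C=(-3 - 0) | E=∅ | S={0↦-1, 1↦4} | K=∅]
9. [C=-3 | E=∅ | S={0↦-1, 1↦4} | K=[subR]]
10. [C=0 | E=∅ | S={0↦-1, 1↦4} | K=[subL(-3)]]
→ final value -3

Answer: -3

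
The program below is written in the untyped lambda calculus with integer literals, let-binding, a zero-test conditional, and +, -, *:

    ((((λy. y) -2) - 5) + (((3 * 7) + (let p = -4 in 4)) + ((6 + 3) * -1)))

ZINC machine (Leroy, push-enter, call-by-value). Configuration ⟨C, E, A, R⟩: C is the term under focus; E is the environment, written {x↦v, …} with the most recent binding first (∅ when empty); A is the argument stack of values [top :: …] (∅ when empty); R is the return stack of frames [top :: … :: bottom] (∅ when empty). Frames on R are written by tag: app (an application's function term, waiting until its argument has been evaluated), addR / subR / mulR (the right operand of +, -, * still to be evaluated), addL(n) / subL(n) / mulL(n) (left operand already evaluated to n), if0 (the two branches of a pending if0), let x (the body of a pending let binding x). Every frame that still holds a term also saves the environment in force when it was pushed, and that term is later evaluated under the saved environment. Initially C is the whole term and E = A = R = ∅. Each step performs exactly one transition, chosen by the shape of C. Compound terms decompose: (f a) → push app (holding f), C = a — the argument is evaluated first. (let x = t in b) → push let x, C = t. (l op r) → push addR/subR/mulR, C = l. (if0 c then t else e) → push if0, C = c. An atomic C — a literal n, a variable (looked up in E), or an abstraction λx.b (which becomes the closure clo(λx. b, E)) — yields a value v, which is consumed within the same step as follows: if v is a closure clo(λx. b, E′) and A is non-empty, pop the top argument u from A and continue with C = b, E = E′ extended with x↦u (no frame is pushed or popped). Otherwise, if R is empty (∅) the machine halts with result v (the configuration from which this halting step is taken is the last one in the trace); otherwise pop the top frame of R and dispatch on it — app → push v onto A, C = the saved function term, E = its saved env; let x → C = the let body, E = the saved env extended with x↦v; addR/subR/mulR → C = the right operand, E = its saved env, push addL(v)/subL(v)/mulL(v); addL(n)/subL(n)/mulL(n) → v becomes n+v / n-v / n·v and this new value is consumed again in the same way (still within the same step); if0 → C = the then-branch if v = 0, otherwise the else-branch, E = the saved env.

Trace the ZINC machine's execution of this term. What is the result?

Answer: 9

Machine steps:
step 0: <C=((((λy. y) -2) - 5) + (((3 * 7) + (let p = -4 in 4)) + ((6 + 3) * -1))), E=∅, A=∅, R=∅>
step 1: <C=(((λy. y) -2) - 5), E=∅, A=∅, R=[addR]>
step 2: <C=((λy. y) -2), E=∅, A=∅, R=[subR :: addR]>
step 3: <C=-2, E=∅, A=∅, R=[app :: subR :: addR]>
step 4: <C=(λy. y), E=∅, A=[-2], R=[subR :: addR]>
step 5: <C=y, E={y↦-2}, A=∅, R=[subR :: addR]>
step 6: <C=5, E=∅, A=∅, R=[subL(-2) :: addR]>
step 7: <C=(((3 * 7) + (let p = -4 in 4)) + ((6 + 3) * -1)), E=∅, A=∅, R=[addL(-7)]>
step 8: <C=((3 * 7) + (let p = -4 in 4)), E=∅, A=∅, R=[addR :: addL(-7)]>
step 9: <C=(3 * 7), E=∅, A=∅, R=[addR :: addR :: addL(-7)]>
step 10: <C=3, E=∅, A=∅, R=[mulR :: addR :: addR :: addL(-7)]>
step 11: <C=7, E=∅, A=∅, R=[mulL(3) :: addR :: addR :: addL(-7)]>
step 12: <C=(let p = -4 in 4), E=∅, A=∅, R=[addL(21) :: addR :: addL(-7)]>
step 13: <C=-4, E=∅, A=∅, R=[let p :: addL(21) :: addR :: addL(-7)]>
step 14: <C=4, E={p↦-4}, A=∅, R=[addL(21) :: addR :: addL(-7)]>
step 15: <C=((6 + 3) * -1), E=∅, A=∅, R=[addL(25) :: addL(-7)]>
step 16: <C=(6 + 3), E=∅, A=∅, R=[mulR :: addL(25) :: addL(-7)]>
step 17: <C=6, E=∅, A=∅, R=[addR :: mulR :: addL(25) :: addL(-7)]>
step 18: <C=3, E=∅, A=∅, R=[addL(6) :: mulR :: addL(25) :: addL(-7)]>
step 19: <C=-1, E=∅, A=∅, R=[mulL(9) :: addL(25) :: addL(-7)]>
→ final value 9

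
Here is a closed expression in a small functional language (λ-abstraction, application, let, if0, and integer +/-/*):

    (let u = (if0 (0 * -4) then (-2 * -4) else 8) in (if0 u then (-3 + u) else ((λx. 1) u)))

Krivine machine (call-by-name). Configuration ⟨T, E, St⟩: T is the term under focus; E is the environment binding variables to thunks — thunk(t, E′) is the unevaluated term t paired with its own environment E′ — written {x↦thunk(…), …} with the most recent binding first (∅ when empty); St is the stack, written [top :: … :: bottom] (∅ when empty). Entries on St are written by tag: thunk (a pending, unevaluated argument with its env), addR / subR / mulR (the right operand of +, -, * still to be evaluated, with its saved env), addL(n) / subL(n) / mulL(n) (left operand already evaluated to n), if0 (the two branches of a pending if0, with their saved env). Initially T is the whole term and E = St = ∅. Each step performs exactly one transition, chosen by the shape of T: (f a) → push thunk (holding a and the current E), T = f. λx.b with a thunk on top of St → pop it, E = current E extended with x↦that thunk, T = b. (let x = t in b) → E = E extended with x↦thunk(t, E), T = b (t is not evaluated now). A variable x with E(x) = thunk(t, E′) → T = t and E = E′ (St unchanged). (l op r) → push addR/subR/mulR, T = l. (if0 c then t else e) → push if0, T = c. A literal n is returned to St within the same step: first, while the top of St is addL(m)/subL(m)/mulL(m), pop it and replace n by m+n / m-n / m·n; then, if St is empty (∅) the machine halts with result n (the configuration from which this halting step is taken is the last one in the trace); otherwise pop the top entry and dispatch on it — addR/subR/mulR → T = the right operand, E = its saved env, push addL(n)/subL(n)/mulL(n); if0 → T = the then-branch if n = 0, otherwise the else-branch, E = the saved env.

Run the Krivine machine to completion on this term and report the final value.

Answer: 1

Machine steps:
[0] [T=(let u = (if0 (0 * -4) then (-2 * -4) else 8) in (if0 u then (-3 + u) else ((λx. 1) u))) | E=∅ | St=∅]
[1] [T=(if0 u then (-3 + u) else ((λx. 1) u)) | E={u↦thunk((if0 (0 * -4) then (-2 * -4) else 8), ∅)} | St=∅]
[2] [T=u | E={u↦thunk((if0 (0 * -4) then (-2 * -4) else 8), ∅)} | St=[if0]]
[3] [T=(if0 (0 * -4) then (-2 * -4) else 8) | E=∅ | St=[if0]]
[4] [T=(0 * -4) | E=∅ | St=[if0 :: if0]]
[5] [T=0 | E=∅ | St=[mulR :: if0 :: if0]]
[6] [T=-4 | E=∅ | St=[mulL(0) :: if0 :: if0]]
[7] [T=(-2 * -4) | E=∅ | St=[if0]]
[8] [T=-2 | E=∅ | St=[mulR :: if0]]
[9] [T=-4 | E=∅ | St=[mulL(-2) :: if0]]
[10] [T=((λx. 1) u) | E={u↦thunk((if0 (0 * -4) then (-2 * -4) else 8), ∅)} | St=∅]
[11] [T=(λx. 1) | E={u↦thunk((if0 (0 * -4) then (-2 * -4) else 8), ∅)} | St=[thunk]]
[12] [T=1 | E={x↦thunk(u, {u↦thunk((if0 (0 * -4) then (-2 * -4) else 8), ∅)}), u↦thunk((if0 (0 * -4) then (-2 * -4) else 8), ∅)} | St=∅]
→ final value 1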